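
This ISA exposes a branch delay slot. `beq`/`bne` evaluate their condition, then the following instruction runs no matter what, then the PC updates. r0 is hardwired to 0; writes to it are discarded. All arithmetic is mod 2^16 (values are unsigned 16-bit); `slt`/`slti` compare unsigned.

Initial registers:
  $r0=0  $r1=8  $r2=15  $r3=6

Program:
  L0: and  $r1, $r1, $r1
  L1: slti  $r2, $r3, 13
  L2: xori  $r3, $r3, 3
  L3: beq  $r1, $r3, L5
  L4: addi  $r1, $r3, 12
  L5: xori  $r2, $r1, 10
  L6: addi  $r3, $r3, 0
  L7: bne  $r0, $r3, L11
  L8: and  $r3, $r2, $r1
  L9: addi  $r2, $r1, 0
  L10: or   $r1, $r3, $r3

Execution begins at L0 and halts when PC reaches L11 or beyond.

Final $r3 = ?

17

  step pc=0: and  $r1, $r1, $r1  regs=(0,8,15,6)
  step pc=1: slti  $r2, $r3, 13  regs=(0,8,1,6)
  step pc=2: xori  $r3, $r3, 3  regs=(0,8,1,5)
  step pc=3: beq  $r1, $r3, L5  cond=F  regs=(0,8,1,5)
  step pc=4: addi  $r1, $r3, 12  regs=(0,17,1,5)
  step pc=5: xori  $r2, $r1, 10  regs=(0,17,27,5)
  step pc=6: addi  $r3, $r3, 0  regs=(0,17,27,5)
  step pc=7: bne  $r0, $r3, L11  cond=T  regs=(0,17,27,5)
  step pc=8: and  $r3, $r2, $r1  regs=(0,17,27,17)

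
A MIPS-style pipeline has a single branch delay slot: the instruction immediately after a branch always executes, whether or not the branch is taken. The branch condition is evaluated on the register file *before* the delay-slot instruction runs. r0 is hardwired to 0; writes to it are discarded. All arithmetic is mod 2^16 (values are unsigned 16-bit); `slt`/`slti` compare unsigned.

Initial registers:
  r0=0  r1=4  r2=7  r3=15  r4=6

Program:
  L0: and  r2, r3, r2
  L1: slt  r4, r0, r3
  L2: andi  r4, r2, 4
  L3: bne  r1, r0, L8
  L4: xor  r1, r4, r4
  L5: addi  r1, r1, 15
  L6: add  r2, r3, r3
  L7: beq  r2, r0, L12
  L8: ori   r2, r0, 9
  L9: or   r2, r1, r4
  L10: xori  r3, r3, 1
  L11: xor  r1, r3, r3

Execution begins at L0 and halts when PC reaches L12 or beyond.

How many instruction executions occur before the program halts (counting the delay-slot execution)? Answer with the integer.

9

PC=0  and  r2, r3, r2        | r0=0 r1=4 r2=7 r3=15 r4=6
PC=1  slt  r4, r0, r3        | r0=0 r1=4 r2=7 r3=15 r4=1
PC=2  andi  r4, r2, 4        | r0=0 r1=4 r2=7 r3=15 r4=4
PC=3  bne  r1, r0, L8        | r0=0 r1=4 r2=7 r3=15 r4=4  [TAKEN]
PC=4  xor  r1, r4, r4        | r0=0 r1=0 r2=7 r3=15 r4=4
PC=8  ori   r2, r0, 9        | r0=0 r1=0 r2=9 r3=15 r4=4
PC=9  or   r2, r1, r4        | r0=0 r1=0 r2=4 r3=15 r4=4
PC=10 xori  r3, r3, 1        | r0=0 r1=0 r2=4 r3=14 r4=4
PC=11 xor  r1, r3, r3        | r0=0 r1=0 r2=4 r3=14 r4=4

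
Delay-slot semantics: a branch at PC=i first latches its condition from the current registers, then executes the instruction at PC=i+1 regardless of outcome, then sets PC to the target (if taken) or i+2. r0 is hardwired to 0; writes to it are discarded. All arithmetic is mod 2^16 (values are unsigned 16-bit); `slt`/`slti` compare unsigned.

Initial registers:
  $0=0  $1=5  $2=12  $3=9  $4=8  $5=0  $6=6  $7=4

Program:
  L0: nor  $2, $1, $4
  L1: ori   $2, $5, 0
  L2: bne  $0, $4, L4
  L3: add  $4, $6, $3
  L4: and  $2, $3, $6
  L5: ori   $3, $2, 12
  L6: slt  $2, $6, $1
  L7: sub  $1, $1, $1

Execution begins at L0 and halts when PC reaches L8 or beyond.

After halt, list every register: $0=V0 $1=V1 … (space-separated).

$0=0 $1=0 $2=0 $3=12 $4=15 $5=0 $6=6 $7=4

PC=0  nor  $2, $1, $4        | $0=0 $1=5 $2=65522 $3=9 $4=8 $5=0 $6=6 $7=4
PC=1  ori   $2, $5, 0        | $0=0 $1=5 $2=0 $3=9 $4=8 $5=0 $6=6 $7=4
PC=2  bne  $0, $4, L4        | $0=0 $1=5 $2=0 $3=9 $4=8 $5=0 $6=6 $7=4  [TAKEN]
PC=3  add  $4, $6, $3        | $0=0 $1=5 $2=0 $3=9 $4=15 $5=0 $6=6 $7=4
PC=4  and  $2, $3, $6        | $0=0 $1=5 $2=0 $3=9 $4=15 $5=0 $6=6 $7=4
PC=5  ori   $3, $2, 12       | $0=0 $1=5 $2=0 $3=12 $4=15 $5=0 $6=6 $7=4
PC=6  slt  $2, $6, $1        | $0=0 $1=5 $2=0 $3=12 $4=15 $5=0 $6=6 $7=4
PC=7  sub  $1, $1, $1        | $0=0 $1=0 $2=0 $3=12 $4=15 $5=0 $6=6 $7=4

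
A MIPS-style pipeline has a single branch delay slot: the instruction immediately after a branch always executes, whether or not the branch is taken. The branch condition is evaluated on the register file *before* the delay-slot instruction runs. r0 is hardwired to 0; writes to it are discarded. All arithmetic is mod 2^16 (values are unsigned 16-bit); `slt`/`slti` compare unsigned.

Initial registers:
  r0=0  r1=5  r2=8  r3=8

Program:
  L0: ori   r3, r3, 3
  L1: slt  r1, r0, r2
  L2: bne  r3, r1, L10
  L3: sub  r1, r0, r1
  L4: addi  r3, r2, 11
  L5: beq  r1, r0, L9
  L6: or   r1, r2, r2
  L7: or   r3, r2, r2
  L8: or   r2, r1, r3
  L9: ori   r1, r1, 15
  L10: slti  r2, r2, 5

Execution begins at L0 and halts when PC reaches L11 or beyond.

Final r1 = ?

65535

[0] ori   r3, r3, 3  →  {r0:0, r1:5, r2:8, r3:11}
[1] slt  r1, r0, r2  →  {r0:0, r1:1, r2:8, r3:11}
[2] bne  r3, r1, L10  →  {r0:0, r1:1, r2:8, r3:11}  ⟨branch taken⟩
[3] sub  r1, r0, r1  →  {r0:0, r1:65535, r2:8, r3:11}
[10] slti  r2, r2, 5  →  {r0:0, r1:65535, r2:0, r3:11}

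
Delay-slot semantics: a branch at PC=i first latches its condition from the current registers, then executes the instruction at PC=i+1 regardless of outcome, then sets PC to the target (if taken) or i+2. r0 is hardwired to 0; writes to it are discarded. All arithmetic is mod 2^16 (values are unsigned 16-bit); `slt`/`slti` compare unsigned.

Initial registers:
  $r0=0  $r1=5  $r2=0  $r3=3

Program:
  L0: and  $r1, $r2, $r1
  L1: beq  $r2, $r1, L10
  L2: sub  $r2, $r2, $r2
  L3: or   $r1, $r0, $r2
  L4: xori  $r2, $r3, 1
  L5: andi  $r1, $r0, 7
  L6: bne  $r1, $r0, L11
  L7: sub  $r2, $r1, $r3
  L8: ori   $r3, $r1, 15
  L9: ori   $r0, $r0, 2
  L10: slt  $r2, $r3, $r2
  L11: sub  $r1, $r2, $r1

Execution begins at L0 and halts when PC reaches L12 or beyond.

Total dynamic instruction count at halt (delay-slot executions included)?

5

#0 and  $r1, $r2, $r1 ; 0/0/0/3
#1 beq  $r2, $r1, L10 ; 0/0/0/3 ; →target
#2 sub  $r2, $r2, $r2 ; 0/0/0/3
#10 slt  $r2, $r3, $r2 ; 0/0/0/3
#11 sub  $r1, $r2, $r1 ; 0/0/0/3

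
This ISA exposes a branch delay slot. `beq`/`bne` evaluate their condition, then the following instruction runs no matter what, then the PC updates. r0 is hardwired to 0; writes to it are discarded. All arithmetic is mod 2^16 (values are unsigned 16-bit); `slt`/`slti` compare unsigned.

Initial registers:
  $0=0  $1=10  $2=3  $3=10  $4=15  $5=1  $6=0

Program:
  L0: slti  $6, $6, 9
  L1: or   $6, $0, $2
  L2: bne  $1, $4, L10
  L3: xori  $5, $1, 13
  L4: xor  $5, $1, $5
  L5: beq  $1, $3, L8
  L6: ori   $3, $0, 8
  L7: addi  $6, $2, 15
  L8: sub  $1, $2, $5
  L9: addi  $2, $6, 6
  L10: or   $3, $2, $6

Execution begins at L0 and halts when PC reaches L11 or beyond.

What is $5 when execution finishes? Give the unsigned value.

7

[0] slti  $6, $6, 9  →  {$0:0, $1:10, $2:3, $3:10, $4:15, $5:1, $6:1}
[1] or   $6, $0, $2  →  {$0:0, $1:10, $2:3, $3:10, $4:15, $5:1, $6:3}
[2] bne  $1, $4, L10  →  {$0:0, $1:10, $2:3, $3:10, $4:15, $5:1, $6:3}  ⟨branch taken⟩
[3] xori  $5, $1, 13  →  {$0:0, $1:10, $2:3, $3:10, $4:15, $5:7, $6:3}
[10] or   $3, $2, $6  →  {$0:0, $1:10, $2:3, $3:3, $4:15, $5:7, $6:3}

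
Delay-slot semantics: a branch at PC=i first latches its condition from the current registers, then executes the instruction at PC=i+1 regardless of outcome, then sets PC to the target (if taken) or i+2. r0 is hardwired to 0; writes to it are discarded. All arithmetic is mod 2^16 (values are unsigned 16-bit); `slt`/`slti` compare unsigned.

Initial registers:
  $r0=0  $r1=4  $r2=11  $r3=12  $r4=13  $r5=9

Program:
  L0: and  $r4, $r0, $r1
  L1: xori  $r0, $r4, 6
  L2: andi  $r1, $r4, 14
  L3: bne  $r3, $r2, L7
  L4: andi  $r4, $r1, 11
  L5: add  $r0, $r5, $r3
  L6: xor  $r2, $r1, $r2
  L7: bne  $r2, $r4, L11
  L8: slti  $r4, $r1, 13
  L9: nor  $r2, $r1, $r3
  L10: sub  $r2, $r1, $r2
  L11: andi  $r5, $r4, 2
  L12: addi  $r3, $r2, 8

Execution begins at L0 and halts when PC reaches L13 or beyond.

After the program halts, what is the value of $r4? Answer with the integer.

1

  step pc=0: and  $r4, $r0, $r1  regs=(0,4,11,12,0,9)
  step pc=1: xori  $r0, $r4, 6  regs=(0,4,11,12,0,9)
  step pc=2: andi  $r1, $r4, 14  regs=(0,0,11,12,0,9)
  step pc=3: bne  $r3, $r2, L7  cond=T  regs=(0,0,11,12,0,9)
  step pc=4: andi  $r4, $r1, 11  regs=(0,0,11,12,0,9)
  step pc=7: bne  $r2, $r4, L11  cond=T  regs=(0,0,11,12,0,9)
  step pc=8: slti  $r4, $r1, 13  regs=(0,0,11,12,1,9)
  step pc=11: andi  $r5, $r4, 2  regs=(0,0,11,12,1,0)
  step pc=12: addi  $r3, $r2, 8  regs=(0,0,11,19,1,0)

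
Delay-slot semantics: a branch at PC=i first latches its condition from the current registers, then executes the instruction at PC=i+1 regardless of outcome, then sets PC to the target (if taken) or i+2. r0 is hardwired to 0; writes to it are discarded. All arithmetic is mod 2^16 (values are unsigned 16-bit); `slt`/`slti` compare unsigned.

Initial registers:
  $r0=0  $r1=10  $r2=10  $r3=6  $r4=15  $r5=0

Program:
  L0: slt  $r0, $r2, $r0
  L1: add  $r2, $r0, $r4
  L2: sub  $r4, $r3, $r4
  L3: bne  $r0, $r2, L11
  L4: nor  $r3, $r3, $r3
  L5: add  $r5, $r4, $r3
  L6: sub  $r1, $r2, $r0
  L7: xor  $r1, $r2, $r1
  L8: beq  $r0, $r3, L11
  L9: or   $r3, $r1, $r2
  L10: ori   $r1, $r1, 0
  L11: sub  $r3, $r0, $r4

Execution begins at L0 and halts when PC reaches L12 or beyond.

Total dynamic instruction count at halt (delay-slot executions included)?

[0] slt  $r0, $r2, $r0  →  {$r0:0, $r1:10, $r2:10, $r3:6, $r4:15, $r5:0}
[1] add  $r2, $r0, $r4  →  {$r0:0, $r1:10, $r2:15, $r3:6, $r4:15, $r5:0}
[2] sub  $r4, $r3, $r4  →  {$r0:0, $r1:10, $r2:15, $r3:6, $r4:65527, $r5:0}
[3] bne  $r0, $r2, L11  →  {$r0:0, $r1:10, $r2:15, $r3:6, $r4:65527, $r5:0}  ⟨branch taken⟩
[4] nor  $r3, $r3, $r3  →  {$r0:0, $r1:10, $r2:15, $r3:65529, $r4:65527, $r5:0}
[11] sub  $r3, $r0, $r4  →  {$r0:0, $r1:10, $r2:15, $r3:9, $r4:65527, $r5:0}

6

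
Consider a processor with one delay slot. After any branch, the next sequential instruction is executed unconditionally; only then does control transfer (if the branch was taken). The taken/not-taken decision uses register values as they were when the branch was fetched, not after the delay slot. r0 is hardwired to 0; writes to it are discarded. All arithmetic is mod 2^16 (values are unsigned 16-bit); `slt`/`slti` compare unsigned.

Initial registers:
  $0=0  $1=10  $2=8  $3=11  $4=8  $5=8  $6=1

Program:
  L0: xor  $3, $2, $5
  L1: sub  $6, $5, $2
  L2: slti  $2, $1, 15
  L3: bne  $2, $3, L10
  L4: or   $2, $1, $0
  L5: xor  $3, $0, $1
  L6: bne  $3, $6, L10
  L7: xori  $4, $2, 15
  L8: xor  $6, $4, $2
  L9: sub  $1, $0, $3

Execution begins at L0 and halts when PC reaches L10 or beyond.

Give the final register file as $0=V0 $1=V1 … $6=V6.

  step pc=0: xor  $3, $2, $5  regs=(0,10,8,0,8,8,1)
  step pc=1: sub  $6, $5, $2  regs=(0,10,8,0,8,8,0)
  step pc=2: slti  $2, $1, 15  regs=(0,10,1,0,8,8,0)
  step pc=3: bne  $2, $3, L10  cond=T  regs=(0,10,1,0,8,8,0)
  step pc=4: or   $2, $1, $0  regs=(0,10,10,0,8,8,0)

$0=0 $1=10 $2=10 $3=0 $4=8 $5=8 $6=0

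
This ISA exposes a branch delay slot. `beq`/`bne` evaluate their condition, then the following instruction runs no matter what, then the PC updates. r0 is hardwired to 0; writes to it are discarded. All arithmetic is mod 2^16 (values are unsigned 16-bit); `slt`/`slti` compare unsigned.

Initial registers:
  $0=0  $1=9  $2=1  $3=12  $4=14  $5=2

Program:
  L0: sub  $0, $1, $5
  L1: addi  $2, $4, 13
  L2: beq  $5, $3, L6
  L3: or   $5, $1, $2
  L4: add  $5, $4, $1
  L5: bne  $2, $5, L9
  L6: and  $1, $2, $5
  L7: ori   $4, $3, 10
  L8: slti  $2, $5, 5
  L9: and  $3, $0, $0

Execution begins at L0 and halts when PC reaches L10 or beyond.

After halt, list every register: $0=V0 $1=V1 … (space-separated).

$0=0 $1=19 $2=27 $3=0 $4=14 $5=23

PC=0  sub  $0, $1, $5        | $0=0 $1=9 $2=1 $3=12 $4=14 $5=2
PC=1  addi  $2, $4, 13       | $0=0 $1=9 $2=27 $3=12 $4=14 $5=2
PC=2  beq  $5, $3, L6        | $0=0 $1=9 $2=27 $3=12 $4=14 $5=2  [not taken]
PC=3  or   $5, $1, $2        | $0=0 $1=9 $2=27 $3=12 $4=14 $5=27
PC=4  add  $5, $4, $1        | $0=0 $1=9 $2=27 $3=12 $4=14 $5=23
PC=5  bne  $2, $5, L9        | $0=0 $1=9 $2=27 $3=12 $4=14 $5=23  [TAKEN]
PC=6  and  $1, $2, $5        | $0=0 $1=19 $2=27 $3=12 $4=14 $5=23
PC=9  and  $3, $0, $0        | $0=0 $1=19 $2=27 $3=0 $4=14 $5=23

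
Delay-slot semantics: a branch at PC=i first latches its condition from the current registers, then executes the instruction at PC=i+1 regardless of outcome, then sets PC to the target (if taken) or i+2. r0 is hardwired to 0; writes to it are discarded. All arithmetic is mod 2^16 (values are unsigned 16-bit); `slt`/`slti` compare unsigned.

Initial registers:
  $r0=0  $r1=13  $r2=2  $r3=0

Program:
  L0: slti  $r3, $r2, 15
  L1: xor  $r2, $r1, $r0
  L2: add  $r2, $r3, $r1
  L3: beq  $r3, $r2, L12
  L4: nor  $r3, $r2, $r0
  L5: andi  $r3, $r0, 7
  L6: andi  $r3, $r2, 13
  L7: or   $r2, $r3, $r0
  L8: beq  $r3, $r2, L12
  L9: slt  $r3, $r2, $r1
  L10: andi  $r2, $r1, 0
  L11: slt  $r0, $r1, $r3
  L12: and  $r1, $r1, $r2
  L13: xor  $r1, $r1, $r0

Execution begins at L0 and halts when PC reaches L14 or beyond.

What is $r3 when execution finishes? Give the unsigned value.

#0 slti  $r3, $r2, 15 ; 0/13/2/1
#1 xor  $r2, $r1, $r0 ; 0/13/13/1
#2 add  $r2, $r3, $r1 ; 0/13/14/1
#3 beq  $r3, $r2, L12 ; 0/13/14/1 ; →fallthru
#4 nor  $r3, $r2, $r0 ; 0/13/14/65521
#5 andi  $r3, $r0, 7 ; 0/13/14/0
#6 andi  $r3, $r2, 13 ; 0/13/14/12
#7 or   $r2, $r3, $r0 ; 0/13/12/12
#8 beq  $r3, $r2, L12 ; 0/13/12/12 ; →target
#9 slt  $r3, $r2, $r1 ; 0/13/12/1
#12 and  $r1, $r1, $r2 ; 0/12/12/1
#13 xor  $r1, $r1, $r0 ; 0/12/12/1

1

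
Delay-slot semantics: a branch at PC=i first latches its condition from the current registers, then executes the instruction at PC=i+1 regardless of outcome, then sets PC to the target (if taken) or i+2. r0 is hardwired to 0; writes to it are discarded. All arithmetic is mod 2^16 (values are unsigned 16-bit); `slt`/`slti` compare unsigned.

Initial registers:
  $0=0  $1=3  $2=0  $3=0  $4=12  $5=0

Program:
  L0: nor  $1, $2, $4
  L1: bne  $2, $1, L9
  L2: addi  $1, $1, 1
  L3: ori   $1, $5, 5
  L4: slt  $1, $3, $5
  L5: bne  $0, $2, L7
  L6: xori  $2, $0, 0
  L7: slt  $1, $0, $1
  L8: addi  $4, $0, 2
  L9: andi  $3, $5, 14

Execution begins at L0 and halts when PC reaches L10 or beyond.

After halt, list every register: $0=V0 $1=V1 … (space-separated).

$0=0 $1=65524 $2=0 $3=0 $4=12 $5=0

#0 nor  $1, $2, $4 ; 0/65523/0/0/12/0
#1 bne  $2, $1, L9 ; 0/65523/0/0/12/0 ; →target
#2 addi  $1, $1, 1 ; 0/65524/0/0/12/0
#9 andi  $3, $5, 14 ; 0/65524/0/0/12/0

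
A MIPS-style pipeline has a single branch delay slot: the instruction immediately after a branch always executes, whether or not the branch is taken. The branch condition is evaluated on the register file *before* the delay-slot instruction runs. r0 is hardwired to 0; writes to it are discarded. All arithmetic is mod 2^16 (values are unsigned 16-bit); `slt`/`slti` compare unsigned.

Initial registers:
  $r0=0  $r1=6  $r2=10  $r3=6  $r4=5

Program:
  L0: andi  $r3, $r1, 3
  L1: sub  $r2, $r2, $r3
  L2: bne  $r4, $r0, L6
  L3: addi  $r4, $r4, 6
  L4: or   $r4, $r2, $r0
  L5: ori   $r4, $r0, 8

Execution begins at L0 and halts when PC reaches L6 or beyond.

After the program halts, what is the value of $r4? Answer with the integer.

#0 andi  $r3, $r1, 3 ; 0/6/10/2/5
#1 sub  $r2, $r2, $r3 ; 0/6/8/2/5
#2 bne  $r4, $r0, L6 ; 0/6/8/2/5 ; →target
#3 addi  $r4, $r4, 6 ; 0/6/8/2/11

11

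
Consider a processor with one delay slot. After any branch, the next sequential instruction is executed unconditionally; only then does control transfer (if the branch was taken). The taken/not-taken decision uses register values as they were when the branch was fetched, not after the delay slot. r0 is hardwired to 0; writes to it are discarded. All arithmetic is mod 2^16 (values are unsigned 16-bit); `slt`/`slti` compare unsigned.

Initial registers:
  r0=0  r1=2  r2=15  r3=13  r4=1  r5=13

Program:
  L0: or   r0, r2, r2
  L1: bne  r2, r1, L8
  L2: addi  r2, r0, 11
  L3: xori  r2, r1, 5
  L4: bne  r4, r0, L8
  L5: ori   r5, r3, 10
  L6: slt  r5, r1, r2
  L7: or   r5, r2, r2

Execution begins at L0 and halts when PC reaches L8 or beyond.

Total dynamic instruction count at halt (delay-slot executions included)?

3

  step pc=0: or   r0, r2, r2  regs=(0,2,15,13,1,13)
  step pc=1: bne  r2, r1, L8  cond=T  regs=(0,2,15,13,1,13)
  step pc=2: addi  r2, r0, 11  regs=(0,2,11,13,1,13)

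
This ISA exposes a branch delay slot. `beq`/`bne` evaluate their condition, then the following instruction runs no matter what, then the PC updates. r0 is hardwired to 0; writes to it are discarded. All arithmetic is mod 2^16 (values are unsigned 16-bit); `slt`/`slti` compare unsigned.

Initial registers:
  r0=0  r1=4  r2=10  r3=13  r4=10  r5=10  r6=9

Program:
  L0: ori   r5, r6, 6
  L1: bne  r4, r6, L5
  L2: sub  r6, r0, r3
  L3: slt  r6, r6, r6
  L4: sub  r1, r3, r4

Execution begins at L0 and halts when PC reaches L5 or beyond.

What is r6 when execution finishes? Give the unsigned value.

65523

PC=0  ori   r5, r6, 6        | r0=0 r1=4 r2=10 r3=13 r4=10 r5=15 r6=9
PC=1  bne  r4, r6, L5        | r0=0 r1=4 r2=10 r3=13 r4=10 r5=15 r6=9  [TAKEN]
PC=2  sub  r6, r0, r3        | r0=0 r1=4 r2=10 r3=13 r4=10 r5=15 r6=65523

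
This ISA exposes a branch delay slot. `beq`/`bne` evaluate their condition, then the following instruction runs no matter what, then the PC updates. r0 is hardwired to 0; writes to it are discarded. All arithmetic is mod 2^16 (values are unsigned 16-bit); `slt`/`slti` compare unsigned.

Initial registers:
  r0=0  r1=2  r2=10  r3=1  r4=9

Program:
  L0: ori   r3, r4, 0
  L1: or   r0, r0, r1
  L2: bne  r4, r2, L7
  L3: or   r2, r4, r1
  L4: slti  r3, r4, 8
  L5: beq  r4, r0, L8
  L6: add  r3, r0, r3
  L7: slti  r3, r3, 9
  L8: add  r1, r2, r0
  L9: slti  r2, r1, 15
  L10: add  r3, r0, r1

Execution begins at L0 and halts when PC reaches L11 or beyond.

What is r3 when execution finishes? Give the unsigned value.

  step pc=0: ori   r3, r4, 0  regs=(0,2,10,9,9)
  step pc=1: or   r0, r0, r1  regs=(0,2,10,9,9)
  step pc=2: bne  r4, r2, L7  cond=T  regs=(0,2,10,9,9)
  step pc=3: or   r2, r4, r1  regs=(0,2,11,9,9)
  step pc=7: slti  r3, r3, 9  regs=(0,2,11,0,9)
  step pc=8: add  r1, r2, r0  regs=(0,11,11,0,9)
  step pc=9: slti  r2, r1, 15  regs=(0,11,1,0,9)
  step pc=10: add  r3, r0, r1  regs=(0,11,1,11,9)

11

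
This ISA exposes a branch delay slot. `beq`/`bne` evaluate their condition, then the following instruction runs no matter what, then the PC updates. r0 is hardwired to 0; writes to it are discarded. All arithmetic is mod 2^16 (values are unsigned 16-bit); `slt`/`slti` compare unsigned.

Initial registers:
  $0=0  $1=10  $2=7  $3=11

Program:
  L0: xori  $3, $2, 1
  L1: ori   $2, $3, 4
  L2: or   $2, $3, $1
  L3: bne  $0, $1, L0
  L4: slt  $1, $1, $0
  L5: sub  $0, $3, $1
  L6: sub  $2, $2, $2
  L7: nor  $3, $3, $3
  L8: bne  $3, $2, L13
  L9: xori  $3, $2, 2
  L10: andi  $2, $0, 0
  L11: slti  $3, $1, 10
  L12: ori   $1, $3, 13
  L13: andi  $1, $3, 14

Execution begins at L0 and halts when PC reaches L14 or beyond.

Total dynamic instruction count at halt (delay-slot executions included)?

PC=0  xori  $3, $2, 1        | $0=0 $1=10 $2=7 $3=6
PC=1  ori   $2, $3, 4        | $0=0 $1=10 $2=6 $3=6
PC=2  or   $2, $3, $1        | $0=0 $1=10 $2=14 $3=6
PC=3  bne  $0, $1, L0        | $0=0 $1=10 $2=14 $3=6  [TAKEN]
PC=4  slt  $1, $1, $0        | $0=0 $1=0 $2=14 $3=6
PC=0  xori  $3, $2, 1        | $0=0 $1=0 $2=14 $3=15
PC=1  ori   $2, $3, 4        | $0=0 $1=0 $2=15 $3=15
PC=2  or   $2, $3, $1        | $0=0 $1=0 $2=15 $3=15
PC=3  bne  $0, $1, L0        | $0=0 $1=0 $2=15 $3=15  [not taken]
PC=4  slt  $1, $1, $0        | $0=0 $1=0 $2=15 $3=15
PC=5  sub  $0, $3, $1        | $0=0 $1=0 $2=15 $3=15
PC=6  sub  $2, $2, $2        | $0=0 $1=0 $2=0 $3=15
PC=7  nor  $3, $3, $3        | $0=0 $1=0 $2=0 $3=65520
PC=8  bne  $3, $2, L13       | $0=0 $1=0 $2=0 $3=65520  [TAKEN]
PC=9  xori  $3, $2, 2        | $0=0 $1=0 $2=0 $3=2
PC=13 andi  $1, $3, 14       | $0=0 $1=2 $2=0 $3=2

16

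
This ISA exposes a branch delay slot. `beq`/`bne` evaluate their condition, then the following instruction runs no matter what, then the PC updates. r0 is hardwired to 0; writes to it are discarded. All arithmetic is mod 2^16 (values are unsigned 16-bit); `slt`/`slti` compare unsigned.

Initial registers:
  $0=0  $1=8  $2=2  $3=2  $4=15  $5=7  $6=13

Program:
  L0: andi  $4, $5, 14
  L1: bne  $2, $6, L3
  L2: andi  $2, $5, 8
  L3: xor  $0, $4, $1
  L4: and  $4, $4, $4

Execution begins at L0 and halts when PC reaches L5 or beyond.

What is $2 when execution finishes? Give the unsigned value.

0

#0 andi  $4, $5, 14 ; 0/8/2/2/6/7/13
#1 bne  $2, $6, L3 ; 0/8/2/2/6/7/13 ; →target
#2 andi  $2, $5, 8 ; 0/8/0/2/6/7/13
#3 xor  $0, $4, $1 ; 0/8/0/2/6/7/13
#4 and  $4, $4, $4 ; 0/8/0/2/6/7/13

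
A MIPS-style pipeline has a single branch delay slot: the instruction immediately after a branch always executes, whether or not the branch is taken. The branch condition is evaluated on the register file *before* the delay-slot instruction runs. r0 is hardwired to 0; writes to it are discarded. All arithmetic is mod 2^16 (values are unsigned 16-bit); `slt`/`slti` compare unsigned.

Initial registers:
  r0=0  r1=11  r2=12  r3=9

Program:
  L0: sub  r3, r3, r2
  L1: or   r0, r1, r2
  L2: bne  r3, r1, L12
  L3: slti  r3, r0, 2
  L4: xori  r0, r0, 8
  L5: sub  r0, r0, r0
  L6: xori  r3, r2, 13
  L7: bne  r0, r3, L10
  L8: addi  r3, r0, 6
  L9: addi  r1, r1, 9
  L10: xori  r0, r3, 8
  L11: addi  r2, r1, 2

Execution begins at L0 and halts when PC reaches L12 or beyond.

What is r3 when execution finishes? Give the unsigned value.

1

[0] sub  r3, r3, r2  →  {r0:0, r1:11, r2:12, r3:65533}
[1] or   r0, r1, r2  →  {r0:0, r1:11, r2:12, r3:65533}
[2] bne  r3, r1, L12  →  {r0:0, r1:11, r2:12, r3:65533}  ⟨branch taken⟩
[3] slti  r3, r0, 2  →  {r0:0, r1:11, r2:12, r3:1}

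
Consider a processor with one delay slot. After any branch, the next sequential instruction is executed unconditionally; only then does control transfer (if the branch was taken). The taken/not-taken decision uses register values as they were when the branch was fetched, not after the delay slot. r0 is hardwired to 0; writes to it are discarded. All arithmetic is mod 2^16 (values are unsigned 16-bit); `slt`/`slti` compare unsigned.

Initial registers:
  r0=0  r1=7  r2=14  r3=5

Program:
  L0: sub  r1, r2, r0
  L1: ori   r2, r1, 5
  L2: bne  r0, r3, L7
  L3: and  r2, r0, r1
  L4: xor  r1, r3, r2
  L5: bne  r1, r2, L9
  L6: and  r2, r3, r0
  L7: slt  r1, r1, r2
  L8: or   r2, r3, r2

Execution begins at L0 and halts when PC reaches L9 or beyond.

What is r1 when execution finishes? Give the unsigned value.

  step pc=0: sub  r1, r2, r0  regs=(0,14,14,5)
  step pc=1: ori   r2, r1, 5  regs=(0,14,15,5)
  step pc=2: bne  r0, r3, L7  cond=T  regs=(0,14,15,5)
  step pc=3: and  r2, r0, r1  regs=(0,14,0,5)
  step pc=7: slt  r1, r1, r2  regs=(0,0,0,5)
  step pc=8: or   r2, r3, r2  regs=(0,0,5,5)

0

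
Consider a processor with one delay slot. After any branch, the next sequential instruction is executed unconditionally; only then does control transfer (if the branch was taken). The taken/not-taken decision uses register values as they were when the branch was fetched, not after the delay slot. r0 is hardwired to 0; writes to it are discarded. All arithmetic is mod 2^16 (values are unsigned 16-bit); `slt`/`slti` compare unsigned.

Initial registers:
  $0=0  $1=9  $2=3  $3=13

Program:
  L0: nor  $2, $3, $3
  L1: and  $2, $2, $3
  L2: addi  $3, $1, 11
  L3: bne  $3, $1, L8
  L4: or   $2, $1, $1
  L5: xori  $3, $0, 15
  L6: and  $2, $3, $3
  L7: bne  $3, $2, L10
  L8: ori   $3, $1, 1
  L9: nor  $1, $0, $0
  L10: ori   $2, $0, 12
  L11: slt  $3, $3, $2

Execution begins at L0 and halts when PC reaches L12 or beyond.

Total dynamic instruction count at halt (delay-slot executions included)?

9

PC=0  nor  $2, $3, $3        | $0=0 $1=9 $2=65522 $3=13
PC=1  and  $2, $2, $3        | $0=0 $1=9 $2=0 $3=13
PC=2  addi  $3, $1, 11       | $0=0 $1=9 $2=0 $3=20
PC=3  bne  $3, $1, L8        | $0=0 $1=9 $2=0 $3=20  [TAKEN]
PC=4  or   $2, $1, $1        | $0=0 $1=9 $2=9 $3=20
PC=8  ori   $3, $1, 1        | $0=0 $1=9 $2=9 $3=9
PC=9  nor  $1, $0, $0        | $0=0 $1=65535 $2=9 $3=9
PC=10 ori   $2, $0, 12       | $0=0 $1=65535 $2=12 $3=9
PC=11 slt  $3, $3, $2        | $0=0 $1=65535 $2=12 $3=1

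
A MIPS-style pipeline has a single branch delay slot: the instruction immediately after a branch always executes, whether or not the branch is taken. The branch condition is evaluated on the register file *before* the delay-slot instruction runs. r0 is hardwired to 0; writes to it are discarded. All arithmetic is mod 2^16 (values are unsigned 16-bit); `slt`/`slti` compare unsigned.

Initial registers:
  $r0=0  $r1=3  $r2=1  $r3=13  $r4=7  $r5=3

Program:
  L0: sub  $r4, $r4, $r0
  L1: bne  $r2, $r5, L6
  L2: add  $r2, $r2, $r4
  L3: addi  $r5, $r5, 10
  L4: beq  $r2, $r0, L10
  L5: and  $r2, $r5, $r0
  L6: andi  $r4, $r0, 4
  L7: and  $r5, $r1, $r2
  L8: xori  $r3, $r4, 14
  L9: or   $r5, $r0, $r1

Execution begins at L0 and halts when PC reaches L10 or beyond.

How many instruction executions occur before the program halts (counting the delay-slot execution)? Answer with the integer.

7

PC=0  sub  $r4, $r4, $r0     | $r0=0 $r1=3 $r2=1 $r3=13 $r4=7 $r5=3
PC=1  bne  $r2, $r5, L6      | $r0=0 $r1=3 $r2=1 $r3=13 $r4=7 $r5=3  [TAKEN]
PC=2  add  $r2, $r2, $r4     | $r0=0 $r1=3 $r2=8 $r3=13 $r4=7 $r5=3
PC=6  andi  $r4, $r0, 4      | $r0=0 $r1=3 $r2=8 $r3=13 $r4=0 $r5=3
PC=7  and  $r5, $r1, $r2     | $r0=0 $r1=3 $r2=8 $r3=13 $r4=0 $r5=0
PC=8  xori  $r3, $r4, 14     | $r0=0 $r1=3 $r2=8 $r3=14 $r4=0 $r5=0
PC=9  or   $r5, $r0, $r1     | $r0=0 $r1=3 $r2=8 $r3=14 $r4=0 $r5=3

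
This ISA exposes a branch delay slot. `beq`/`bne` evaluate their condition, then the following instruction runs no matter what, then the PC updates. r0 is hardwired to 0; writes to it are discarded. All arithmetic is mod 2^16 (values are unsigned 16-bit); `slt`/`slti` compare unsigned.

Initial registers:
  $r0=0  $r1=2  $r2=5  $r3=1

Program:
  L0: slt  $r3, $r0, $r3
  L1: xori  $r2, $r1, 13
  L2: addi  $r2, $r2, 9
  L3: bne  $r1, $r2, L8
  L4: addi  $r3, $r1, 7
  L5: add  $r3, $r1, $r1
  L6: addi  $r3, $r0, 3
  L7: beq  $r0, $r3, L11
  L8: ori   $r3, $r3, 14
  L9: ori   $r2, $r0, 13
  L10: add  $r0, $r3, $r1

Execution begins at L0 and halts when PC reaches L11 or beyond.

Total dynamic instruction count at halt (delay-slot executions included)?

[0] slt  $r3, $r0, $r3  →  {$r0:0, $r1:2, $r2:5, $r3:1}
[1] xori  $r2, $r1, 13  →  {$r0:0, $r1:2, $r2:15, $r3:1}
[2] addi  $r2, $r2, 9  →  {$r0:0, $r1:2, $r2:24, $r3:1}
[3] bne  $r1, $r2, L8  →  {$r0:0, $r1:2, $r2:24, $r3:1}  ⟨branch taken⟩
[4] addi  $r3, $r1, 7  →  {$r0:0, $r1:2, $r2:24, $r3:9}
[8] ori   $r3, $r3, 14  →  {$r0:0, $r1:2, $r2:24, $r3:15}
[9] ori   $r2, $r0, 13  →  {$r0:0, $r1:2, $r2:13, $r3:15}
[10] add  $r0, $r3, $r1  →  {$r0:0, $r1:2, $r2:13, $r3:15}

8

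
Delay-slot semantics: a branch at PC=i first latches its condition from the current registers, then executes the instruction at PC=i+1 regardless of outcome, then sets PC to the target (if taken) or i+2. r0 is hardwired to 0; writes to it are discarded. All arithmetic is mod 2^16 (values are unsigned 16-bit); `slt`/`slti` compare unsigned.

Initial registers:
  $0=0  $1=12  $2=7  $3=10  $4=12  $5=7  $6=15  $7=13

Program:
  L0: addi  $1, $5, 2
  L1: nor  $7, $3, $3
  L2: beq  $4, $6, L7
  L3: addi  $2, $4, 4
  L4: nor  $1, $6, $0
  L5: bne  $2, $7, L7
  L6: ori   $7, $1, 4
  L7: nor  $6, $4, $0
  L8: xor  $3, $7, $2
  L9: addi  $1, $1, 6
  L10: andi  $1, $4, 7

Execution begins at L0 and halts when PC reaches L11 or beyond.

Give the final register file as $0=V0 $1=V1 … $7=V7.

  step pc=0: addi  $1, $5, 2  regs=(0,9,7,10,12,7,15,13)
  step pc=1: nor  $7, $3, $3  regs=(0,9,7,10,12,7,15,65525)
  step pc=2: beq  $4, $6, L7  cond=F  regs=(0,9,7,10,12,7,15,65525)
  step pc=3: addi  $2, $4, 4  regs=(0,9,16,10,12,7,15,65525)
  step pc=4: nor  $1, $6, $0  regs=(0,65520,16,10,12,7,15,65525)
  step pc=5: bne  $2, $7, L7  cond=T  regs=(0,65520,16,10,12,7,15,65525)
  step pc=6: ori   $7, $1, 4  regs=(0,65520,16,10,12,7,15,65524)
  step pc=7: nor  $6, $4, $0  regs=(0,65520,16,10,12,7,65523,65524)
  step pc=8: xor  $3, $7, $2  regs=(0,65520,16,65508,12,7,65523,65524)
  step pc=9: addi  $1, $1, 6  regs=(0,65526,16,65508,12,7,65523,65524)
  step pc=10: andi  $1, $4, 7  regs=(0,4,16,65508,12,7,65523,65524)

$0=0 $1=4 $2=16 $3=65508 $4=12 $5=7 $6=65523 $7=65524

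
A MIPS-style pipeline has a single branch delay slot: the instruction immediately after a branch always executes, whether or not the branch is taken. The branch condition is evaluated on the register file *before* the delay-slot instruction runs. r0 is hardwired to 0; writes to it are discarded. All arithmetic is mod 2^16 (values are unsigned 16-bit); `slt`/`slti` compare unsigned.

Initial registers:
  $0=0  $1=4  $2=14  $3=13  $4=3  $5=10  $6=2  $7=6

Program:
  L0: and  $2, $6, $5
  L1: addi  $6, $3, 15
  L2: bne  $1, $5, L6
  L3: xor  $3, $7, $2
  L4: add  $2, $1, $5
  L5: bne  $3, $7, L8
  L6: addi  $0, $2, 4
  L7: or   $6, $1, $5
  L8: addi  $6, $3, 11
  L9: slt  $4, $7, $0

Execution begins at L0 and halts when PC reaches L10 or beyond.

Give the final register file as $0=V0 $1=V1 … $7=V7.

  step pc=0: and  $2, $6, $5  regs=(0,4,2,13,3,10,2,6)
  step pc=1: addi  $6, $3, 15  regs=(0,4,2,13,3,10,28,6)
  step pc=2: bne  $1, $5, L6  cond=T  regs=(0,4,2,13,3,10,28,6)
  step pc=3: xor  $3, $7, $2  regs=(0,4,2,4,3,10,28,6)
  step pc=6: addi  $0, $2, 4  regs=(0,4,2,4,3,10,28,6)
  step pc=7: or   $6, $1, $5  regs=(0,4,2,4,3,10,14,6)
  step pc=8: addi  $6, $3, 11  regs=(0,4,2,4,3,10,15,6)
  step pc=9: slt  $4, $7, $0  regs=(0,4,2,4,0,10,15,6)

$0=0 $1=4 $2=2 $3=4 $4=0 $5=10 $6=15 $7=6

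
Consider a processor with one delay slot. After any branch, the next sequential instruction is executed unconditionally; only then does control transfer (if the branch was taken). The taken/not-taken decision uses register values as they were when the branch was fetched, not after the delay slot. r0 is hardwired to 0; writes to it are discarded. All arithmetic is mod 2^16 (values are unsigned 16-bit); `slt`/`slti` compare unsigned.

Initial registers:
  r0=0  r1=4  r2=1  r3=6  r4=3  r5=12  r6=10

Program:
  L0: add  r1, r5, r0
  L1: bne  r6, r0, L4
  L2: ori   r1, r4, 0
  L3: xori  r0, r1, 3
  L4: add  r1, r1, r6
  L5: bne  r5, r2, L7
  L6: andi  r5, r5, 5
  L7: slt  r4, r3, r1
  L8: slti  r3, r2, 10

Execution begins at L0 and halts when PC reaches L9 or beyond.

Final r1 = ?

[0] add  r1, r5, r0  →  {r0:0, r1:12, r2:1, r3:6, r4:3, r5:12, r6:10}
[1] bne  r6, r0, L4  →  {r0:0, r1:12, r2:1, r3:6, r4:3, r5:12, r6:10}  ⟨branch taken⟩
[2] ori   r1, r4, 0  →  {r0:0, r1:3, r2:1, r3:6, r4:3, r5:12, r6:10}
[4] add  r1, r1, r6  →  {r0:0, r1:13, r2:1, r3:6, r4:3, r5:12, r6:10}
[5] bne  r5, r2, L7  →  {r0:0, r1:13, r2:1, r3:6, r4:3, r5:12, r6:10}  ⟨branch taken⟩
[6] andi  r5, r5, 5  →  {r0:0, r1:13, r2:1, r3:6, r4:3, r5:4, r6:10}
[7] slt  r4, r3, r1  →  {r0:0, r1:13, r2:1, r3:6, r4:1, r5:4, r6:10}
[8] slti  r3, r2, 10  →  {r0:0, r1:13, r2:1, r3:1, r4:1, r5:4, r6:10}

13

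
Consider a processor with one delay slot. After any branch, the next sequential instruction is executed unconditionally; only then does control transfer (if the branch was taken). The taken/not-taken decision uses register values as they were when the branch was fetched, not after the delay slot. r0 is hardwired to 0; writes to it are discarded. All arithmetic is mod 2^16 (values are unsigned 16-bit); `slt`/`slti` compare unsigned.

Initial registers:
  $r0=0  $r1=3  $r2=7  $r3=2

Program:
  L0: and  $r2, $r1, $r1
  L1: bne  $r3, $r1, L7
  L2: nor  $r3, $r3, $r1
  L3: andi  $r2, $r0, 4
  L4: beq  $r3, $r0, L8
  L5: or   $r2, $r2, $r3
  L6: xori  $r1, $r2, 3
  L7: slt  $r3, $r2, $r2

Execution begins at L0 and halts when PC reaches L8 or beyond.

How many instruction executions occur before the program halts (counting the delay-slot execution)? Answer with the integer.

  step pc=0: and  $r2, $r1, $r1  regs=(0,3,3,2)
  step pc=1: bne  $r3, $r1, L7  cond=T  regs=(0,3,3,2)
  step pc=2: nor  $r3, $r3, $r1  regs=(0,3,3,65532)
  step pc=7: slt  $r3, $r2, $r2  regs=(0,3,3,0)

4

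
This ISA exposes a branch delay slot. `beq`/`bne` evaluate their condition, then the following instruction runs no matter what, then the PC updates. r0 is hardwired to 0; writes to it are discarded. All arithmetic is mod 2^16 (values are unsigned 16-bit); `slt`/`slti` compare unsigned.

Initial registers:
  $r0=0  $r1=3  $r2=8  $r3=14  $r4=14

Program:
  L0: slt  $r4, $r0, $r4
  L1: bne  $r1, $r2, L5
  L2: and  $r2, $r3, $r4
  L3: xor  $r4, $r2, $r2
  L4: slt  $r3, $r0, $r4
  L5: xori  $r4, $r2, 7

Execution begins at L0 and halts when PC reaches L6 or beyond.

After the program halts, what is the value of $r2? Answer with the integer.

0

PC=0  slt  $r4, $r0, $r4     | $r0=0 $r1=3 $r2=8 $r3=14 $r4=1
PC=1  bne  $r1, $r2, L5      | $r0=0 $r1=3 $r2=8 $r3=14 $r4=1  [TAKEN]
PC=2  and  $r2, $r3, $r4     | $r0=0 $r1=3 $r2=0 $r3=14 $r4=1
PC=5  xori  $r4, $r2, 7      | $r0=0 $r1=3 $r2=0 $r3=14 $r4=7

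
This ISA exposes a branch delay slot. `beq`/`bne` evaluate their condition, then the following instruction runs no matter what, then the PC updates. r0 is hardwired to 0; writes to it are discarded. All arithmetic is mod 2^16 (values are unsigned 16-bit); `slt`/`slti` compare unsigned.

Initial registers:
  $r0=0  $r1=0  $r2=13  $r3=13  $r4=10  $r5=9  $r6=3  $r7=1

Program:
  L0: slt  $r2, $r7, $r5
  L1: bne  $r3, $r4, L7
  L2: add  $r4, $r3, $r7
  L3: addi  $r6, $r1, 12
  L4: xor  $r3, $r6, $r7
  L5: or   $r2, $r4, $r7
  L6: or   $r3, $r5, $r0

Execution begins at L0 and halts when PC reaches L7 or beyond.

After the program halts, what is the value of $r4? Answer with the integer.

#0 slt  $r2, $r7, $r5 ; 0/0/1/13/10/9/3/1
#1 bne  $r3, $r4, L7 ; 0/0/1/13/10/9/3/1 ; →target
#2 add  $r4, $r3, $r7 ; 0/0/1/13/14/9/3/1

14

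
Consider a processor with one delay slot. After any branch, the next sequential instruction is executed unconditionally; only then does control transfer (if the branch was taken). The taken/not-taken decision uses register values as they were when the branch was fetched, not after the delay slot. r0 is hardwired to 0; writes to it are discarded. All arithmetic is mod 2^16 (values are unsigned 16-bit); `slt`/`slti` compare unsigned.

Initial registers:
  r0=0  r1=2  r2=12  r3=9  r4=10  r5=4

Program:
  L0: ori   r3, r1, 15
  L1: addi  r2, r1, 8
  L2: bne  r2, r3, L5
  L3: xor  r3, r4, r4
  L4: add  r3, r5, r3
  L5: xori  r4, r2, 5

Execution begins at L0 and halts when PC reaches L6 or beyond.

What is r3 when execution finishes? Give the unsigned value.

  step pc=0: ori   r3, r1, 15  regs=(0,2,12,15,10,4)
  step pc=1: addi  r2, r1, 8  regs=(0,2,10,15,10,4)
  step pc=2: bne  r2, r3, L5  cond=T  regs=(0,2,10,15,10,4)
  step pc=3: xor  r3, r4, r4  regs=(0,2,10,0,10,4)
  step pc=5: xori  r4, r2, 5  regs=(0,2,10,0,15,4)

0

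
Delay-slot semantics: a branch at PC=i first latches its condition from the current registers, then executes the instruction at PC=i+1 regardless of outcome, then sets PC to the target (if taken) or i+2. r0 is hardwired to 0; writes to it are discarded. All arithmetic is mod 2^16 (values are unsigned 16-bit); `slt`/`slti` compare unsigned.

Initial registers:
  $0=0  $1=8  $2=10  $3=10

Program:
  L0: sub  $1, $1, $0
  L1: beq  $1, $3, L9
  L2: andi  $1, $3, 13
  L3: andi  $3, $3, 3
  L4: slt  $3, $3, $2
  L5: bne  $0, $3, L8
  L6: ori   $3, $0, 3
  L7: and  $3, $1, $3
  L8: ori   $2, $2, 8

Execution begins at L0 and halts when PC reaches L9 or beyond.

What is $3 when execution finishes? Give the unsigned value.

PC=0  sub  $1, $1, $0        | $0=0 $1=8 $2=10 $3=10
PC=1  beq  $1, $3, L9        | $0=0 $1=8 $2=10 $3=10  [not taken]
PC=2  andi  $1, $3, 13       | $0=0 $1=8 $2=10 $3=10
PC=3  andi  $3, $3, 3        | $0=0 $1=8 $2=10 $3=2
PC=4  slt  $3, $3, $2        | $0=0 $1=8 $2=10 $3=1
PC=5  bne  $0, $3, L8        | $0=0 $1=8 $2=10 $3=1  [TAKEN]
PC=6  ori   $3, $0, 3        | $0=0 $1=8 $2=10 $3=3
PC=8  ori   $2, $2, 8        | $0=0 $1=8 $2=10 $3=3

3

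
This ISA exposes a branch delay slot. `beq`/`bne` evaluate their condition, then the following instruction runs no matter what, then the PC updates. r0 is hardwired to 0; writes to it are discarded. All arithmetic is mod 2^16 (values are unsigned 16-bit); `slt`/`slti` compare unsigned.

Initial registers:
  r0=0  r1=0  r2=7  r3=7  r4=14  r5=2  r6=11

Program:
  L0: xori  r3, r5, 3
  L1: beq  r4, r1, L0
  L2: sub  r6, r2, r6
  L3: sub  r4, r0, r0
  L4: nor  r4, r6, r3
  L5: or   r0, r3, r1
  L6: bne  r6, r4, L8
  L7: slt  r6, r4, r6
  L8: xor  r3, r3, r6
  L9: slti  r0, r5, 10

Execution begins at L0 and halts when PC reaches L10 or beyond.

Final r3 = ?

0

#0 xori  r3, r5, 3 ; 0/0/7/1/14/2/11
#1 beq  r4, r1, L0 ; 0/0/7/1/14/2/11 ; →fallthru
#2 sub  r6, r2, r6 ; 0/0/7/1/14/2/65532
#3 sub  r4, r0, r0 ; 0/0/7/1/0/2/65532
#4 nor  r4, r6, r3 ; 0/0/7/1/2/2/65532
#5 or   r0, r3, r1 ; 0/0/7/1/2/2/65532
#6 bne  r6, r4, L8 ; 0/0/7/1/2/2/65532 ; →target
#7 slt  r6, r4, r6 ; 0/0/7/1/2/2/1
#8 xor  r3, r3, r6 ; 0/0/7/0/2/2/1
#9 slti  r0, r5, 10 ; 0/0/7/0/2/2/1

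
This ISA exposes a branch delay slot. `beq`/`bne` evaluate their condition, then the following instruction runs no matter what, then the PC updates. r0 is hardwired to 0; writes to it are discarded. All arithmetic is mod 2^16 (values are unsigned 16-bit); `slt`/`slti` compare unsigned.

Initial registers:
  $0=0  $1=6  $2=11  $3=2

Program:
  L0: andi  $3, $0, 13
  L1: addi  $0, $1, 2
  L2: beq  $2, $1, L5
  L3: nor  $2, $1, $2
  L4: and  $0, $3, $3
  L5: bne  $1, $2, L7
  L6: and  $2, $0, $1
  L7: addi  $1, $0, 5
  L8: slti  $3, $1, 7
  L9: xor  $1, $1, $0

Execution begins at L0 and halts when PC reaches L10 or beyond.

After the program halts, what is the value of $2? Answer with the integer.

0

[0] andi  $3, $0, 13  →  {$0:0, $1:6, $2:11, $3:0}
[1] addi  $0, $1, 2  →  {$0:0, $1:6, $2:11, $3:0}
[2] beq  $2, $1, L5  →  {$0:0, $1:6, $2:11, $3:0}  ⟨branch fallthrough⟩
[3] nor  $2, $1, $2  →  {$0:0, $1:6, $2:65520, $3:0}
[4] and  $0, $3, $3  →  {$0:0, $1:6, $2:65520, $3:0}
[5] bne  $1, $2, L7  →  {$0:0, $1:6, $2:65520, $3:0}  ⟨branch taken⟩
[6] and  $2, $0, $1  →  {$0:0, $1:6, $2:0, $3:0}
[7] addi  $1, $0, 5  →  {$0:0, $1:5, $2:0, $3:0}
[8] slti  $3, $1, 7  →  {$0:0, $1:5, $2:0, $3:1}
[9] xor  $1, $1, $0  →  {$0:0, $1:5, $2:0, $3:1}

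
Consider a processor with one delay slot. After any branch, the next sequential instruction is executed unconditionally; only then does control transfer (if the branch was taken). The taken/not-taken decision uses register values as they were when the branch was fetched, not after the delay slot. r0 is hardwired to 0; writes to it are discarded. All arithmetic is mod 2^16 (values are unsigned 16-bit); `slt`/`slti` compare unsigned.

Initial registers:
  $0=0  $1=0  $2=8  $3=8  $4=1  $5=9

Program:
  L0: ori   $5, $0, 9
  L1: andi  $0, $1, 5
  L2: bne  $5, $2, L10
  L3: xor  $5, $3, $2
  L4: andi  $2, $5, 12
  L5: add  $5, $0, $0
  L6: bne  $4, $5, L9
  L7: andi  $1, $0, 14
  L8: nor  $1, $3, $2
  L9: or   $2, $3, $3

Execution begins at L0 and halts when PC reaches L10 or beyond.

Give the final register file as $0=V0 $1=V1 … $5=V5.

$0=0 $1=0 $2=8 $3=8 $4=1 $5=0

[0] ori   $5, $0, 9  →  {$0:0, $1:0, $2:8, $3:8, $4:1, $5:9}
[1] andi  $0, $1, 5  →  {$0:0, $1:0, $2:8, $3:8, $4:1, $5:9}
[2] bne  $5, $2, L10  →  {$0:0, $1:0, $2:8, $3:8, $4:1, $5:9}  ⟨branch taken⟩
[3] xor  $5, $3, $2  →  {$0:0, $1:0, $2:8, $3:8, $4:1, $5:0}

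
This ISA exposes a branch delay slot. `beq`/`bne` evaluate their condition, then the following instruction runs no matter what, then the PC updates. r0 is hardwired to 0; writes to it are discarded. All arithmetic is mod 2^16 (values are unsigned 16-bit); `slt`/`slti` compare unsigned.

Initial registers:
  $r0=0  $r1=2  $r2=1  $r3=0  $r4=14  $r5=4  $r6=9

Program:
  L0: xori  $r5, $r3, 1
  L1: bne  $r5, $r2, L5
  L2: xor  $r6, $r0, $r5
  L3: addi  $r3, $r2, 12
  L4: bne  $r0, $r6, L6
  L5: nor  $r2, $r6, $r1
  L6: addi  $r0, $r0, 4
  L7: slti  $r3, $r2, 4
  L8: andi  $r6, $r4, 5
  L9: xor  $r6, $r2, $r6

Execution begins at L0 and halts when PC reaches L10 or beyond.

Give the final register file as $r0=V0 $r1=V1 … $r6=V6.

$r0=0 $r1=2 $r2=65532 $r3=0 $r4=14 $r5=1 $r6=65528

#0 xori  $r5, $r3, 1 ; 0/2/1/0/14/1/9
#1 bne  $r5, $r2, L5 ; 0/2/1/0/14/1/9 ; →fallthru
#2 xor  $r6, $r0, $r5 ; 0/2/1/0/14/1/1
#3 addi  $r3, $r2, 12 ; 0/2/1/13/14/1/1
#4 bne  $r0, $r6, L6 ; 0/2/1/13/14/1/1 ; →target
#5 nor  $r2, $r6, $r1 ; 0/2/65532/13/14/1/1
#6 addi  $r0, $r0, 4 ; 0/2/65532/13/14/1/1
#7 slti  $r3, $r2, 4 ; 0/2/65532/0/14/1/1
#8 andi  $r6, $r4, 5 ; 0/2/65532/0/14/1/4
#9 xor  $r6, $r2, $r6 ; 0/2/65532/0/14/1/65528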